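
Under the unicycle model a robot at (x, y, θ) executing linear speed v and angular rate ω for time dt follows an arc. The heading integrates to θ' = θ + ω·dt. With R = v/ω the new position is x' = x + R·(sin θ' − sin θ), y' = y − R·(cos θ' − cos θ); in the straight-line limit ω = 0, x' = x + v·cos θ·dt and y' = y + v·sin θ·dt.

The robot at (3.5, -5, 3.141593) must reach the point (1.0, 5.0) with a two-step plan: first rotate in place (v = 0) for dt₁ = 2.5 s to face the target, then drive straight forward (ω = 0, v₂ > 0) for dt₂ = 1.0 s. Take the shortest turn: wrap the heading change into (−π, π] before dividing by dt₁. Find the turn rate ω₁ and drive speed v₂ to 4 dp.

heading to target = atan2(5−-5, 1−3.5) = 1.8158
Δθ = wrap(1.8158 − 3.1416) = -1.3258; ω₁ = Δθ/dt₁ = -0.5303
distance = √((1−3.5)² + (5−-5)²) = 10.3078; v₂ = distance/dt₂ = 10.3078

ω₁ = -0.5303, v₂ = 10.3078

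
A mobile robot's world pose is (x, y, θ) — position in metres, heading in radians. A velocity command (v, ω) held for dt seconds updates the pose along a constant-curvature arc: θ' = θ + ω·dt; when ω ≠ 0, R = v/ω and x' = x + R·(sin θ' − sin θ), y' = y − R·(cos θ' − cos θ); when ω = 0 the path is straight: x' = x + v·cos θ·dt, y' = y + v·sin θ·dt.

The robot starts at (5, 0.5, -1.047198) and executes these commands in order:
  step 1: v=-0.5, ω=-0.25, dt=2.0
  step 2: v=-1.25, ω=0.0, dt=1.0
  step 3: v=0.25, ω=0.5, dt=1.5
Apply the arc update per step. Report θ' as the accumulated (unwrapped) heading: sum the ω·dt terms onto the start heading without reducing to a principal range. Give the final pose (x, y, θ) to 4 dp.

step 1: θ'=-1.5472 (R=2.0000) → pose (4.7326, 1.4528, -1.5472)
step 2: θ'=-1.5472 (straight) → pose (4.7031, 2.7025, -1.5472)
step 3: θ'=-0.7972 (R=0.5000) → pose (4.8453, 2.3649, -0.7972)

(4.8453, 2.3649, -0.7972)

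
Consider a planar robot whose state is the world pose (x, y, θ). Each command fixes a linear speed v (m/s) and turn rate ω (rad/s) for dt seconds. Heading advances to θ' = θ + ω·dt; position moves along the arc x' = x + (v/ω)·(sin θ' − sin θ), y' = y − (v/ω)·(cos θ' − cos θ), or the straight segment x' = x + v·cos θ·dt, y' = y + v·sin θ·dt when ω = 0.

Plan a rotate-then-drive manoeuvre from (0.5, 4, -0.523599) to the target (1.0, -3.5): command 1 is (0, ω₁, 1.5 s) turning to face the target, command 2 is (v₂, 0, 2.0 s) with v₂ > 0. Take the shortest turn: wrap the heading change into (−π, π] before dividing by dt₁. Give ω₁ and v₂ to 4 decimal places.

heading to target = atan2(-3.5−4, 1−0.5) = -1.5042
Δθ = wrap(-1.5042 − -0.5236) = -0.9806; ω₁ = Δθ/dt₁ = -0.6538
distance = √((1−0.5)² + (-3.5−4)²) = 7.5166; v₂ = distance/dt₂ = 3.7583

ω₁ = -0.6538, v₂ = 3.7583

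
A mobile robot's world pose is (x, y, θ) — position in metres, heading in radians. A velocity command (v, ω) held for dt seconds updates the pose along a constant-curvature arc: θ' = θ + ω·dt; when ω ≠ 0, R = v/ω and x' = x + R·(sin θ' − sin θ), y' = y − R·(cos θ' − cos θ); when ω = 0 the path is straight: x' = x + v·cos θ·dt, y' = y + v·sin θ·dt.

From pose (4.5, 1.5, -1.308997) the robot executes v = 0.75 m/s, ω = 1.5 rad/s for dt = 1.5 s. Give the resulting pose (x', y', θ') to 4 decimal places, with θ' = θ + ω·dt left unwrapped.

(5.3870, 1.3349, 0.9410)

θ' = -1.3090 + 1.5·1.5 = 0.9410
R = v/ω = 0.75/1.5 = 0.5000
x' = 4.5 + 0.5000·(sin 0.9410 − sin -1.3090) = 5.3870
y' = 1.5 − 0.5000·(cos 0.9410 − cos -1.3090) = 1.3349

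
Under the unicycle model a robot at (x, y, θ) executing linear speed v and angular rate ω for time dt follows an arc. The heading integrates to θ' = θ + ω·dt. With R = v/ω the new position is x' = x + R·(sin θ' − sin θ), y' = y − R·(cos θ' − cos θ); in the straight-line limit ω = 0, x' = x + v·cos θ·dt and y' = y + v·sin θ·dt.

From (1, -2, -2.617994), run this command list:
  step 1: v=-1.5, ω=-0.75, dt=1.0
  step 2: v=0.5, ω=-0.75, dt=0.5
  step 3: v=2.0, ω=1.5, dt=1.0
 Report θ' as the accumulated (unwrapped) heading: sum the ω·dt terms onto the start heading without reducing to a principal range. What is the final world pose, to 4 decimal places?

(0.4237, -1.9522, -2.2430)

step 1: θ'=-3.3680 (R=2.0000) → pose (2.4489, -1.7831, -3.3680)
step 2: θ'=-3.7430 (R=-0.6667) → pose (2.2214, -1.6831, -3.7430)
step 3: θ'=-2.2430 (R=1.3333) → pose (0.4237, -1.9522, -2.2430)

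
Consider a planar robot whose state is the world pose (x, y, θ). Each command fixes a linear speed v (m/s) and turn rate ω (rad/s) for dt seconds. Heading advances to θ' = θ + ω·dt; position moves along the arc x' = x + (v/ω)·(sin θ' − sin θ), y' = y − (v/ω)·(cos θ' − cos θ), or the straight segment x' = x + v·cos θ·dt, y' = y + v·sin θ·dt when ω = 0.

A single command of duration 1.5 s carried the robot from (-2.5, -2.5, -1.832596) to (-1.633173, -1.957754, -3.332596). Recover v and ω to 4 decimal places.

v = -0.7500, ω = -1.0000

Δθ = -3.332596 − -1.832596 = -1.500000
ω = Δθ/dt = -1.500000/1.5 = -1.0000
R = Δx/(sin θ' − sin θ) = 0.7500
v = R·ω = 0.7500·-1.0000 = -0.7500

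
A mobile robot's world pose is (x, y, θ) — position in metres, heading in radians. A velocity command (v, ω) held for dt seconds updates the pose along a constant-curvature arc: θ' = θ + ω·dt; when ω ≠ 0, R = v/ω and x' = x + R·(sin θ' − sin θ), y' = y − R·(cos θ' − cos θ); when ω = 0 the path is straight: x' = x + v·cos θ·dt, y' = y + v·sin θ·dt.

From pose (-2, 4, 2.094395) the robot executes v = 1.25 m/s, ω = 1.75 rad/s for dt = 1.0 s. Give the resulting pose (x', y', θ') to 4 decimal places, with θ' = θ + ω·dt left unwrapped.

(-3.0803, 4.1879, 3.8444)

θ' = 2.0944 + 1.75·1.0 = 3.8444
R = v/ω = 1.25/1.75 = 0.7143
x' = -2 + 0.7143·(sin 3.8444 − sin 2.0944) = -3.0803
y' = 4 − 0.7143·(cos 3.8444 − cos 2.0944) = 4.1879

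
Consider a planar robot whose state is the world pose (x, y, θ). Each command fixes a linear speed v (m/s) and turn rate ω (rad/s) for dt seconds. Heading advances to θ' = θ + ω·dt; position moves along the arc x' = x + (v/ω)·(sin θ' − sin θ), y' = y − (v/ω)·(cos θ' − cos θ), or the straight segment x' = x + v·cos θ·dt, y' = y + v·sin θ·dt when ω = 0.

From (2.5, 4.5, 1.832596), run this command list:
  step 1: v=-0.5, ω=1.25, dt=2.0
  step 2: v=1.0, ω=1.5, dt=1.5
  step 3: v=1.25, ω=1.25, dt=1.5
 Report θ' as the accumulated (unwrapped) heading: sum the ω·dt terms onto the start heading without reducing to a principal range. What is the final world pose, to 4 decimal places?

step 1: θ'=4.3326 (R=-0.4000) → pose (3.2579, 4.4552, 4.3326)
step 2: θ'=6.5826 (R=0.6667) → pose (4.0737, 3.5711, 6.5826)
step 3: θ'=8.4576 (R=1.0000) → pose (4.6020, 5.0942, 8.4576)

(4.6020, 5.0942, 8.4576)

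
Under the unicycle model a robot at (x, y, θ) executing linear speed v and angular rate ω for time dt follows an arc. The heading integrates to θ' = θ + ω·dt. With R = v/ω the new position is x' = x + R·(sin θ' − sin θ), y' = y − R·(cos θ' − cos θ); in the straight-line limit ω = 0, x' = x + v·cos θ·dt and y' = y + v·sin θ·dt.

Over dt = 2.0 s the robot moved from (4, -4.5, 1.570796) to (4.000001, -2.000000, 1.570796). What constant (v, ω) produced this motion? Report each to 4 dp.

v = 1.2500, ω = 0.0000

Δθ = 1.570796 − 1.570796 = 0.000000
ω = Δθ/dt = 0.000000/2.0 = 0.0000
ω = 0 → v = (Δx·cos θ + Δy·sin θ)/dt = 1.2500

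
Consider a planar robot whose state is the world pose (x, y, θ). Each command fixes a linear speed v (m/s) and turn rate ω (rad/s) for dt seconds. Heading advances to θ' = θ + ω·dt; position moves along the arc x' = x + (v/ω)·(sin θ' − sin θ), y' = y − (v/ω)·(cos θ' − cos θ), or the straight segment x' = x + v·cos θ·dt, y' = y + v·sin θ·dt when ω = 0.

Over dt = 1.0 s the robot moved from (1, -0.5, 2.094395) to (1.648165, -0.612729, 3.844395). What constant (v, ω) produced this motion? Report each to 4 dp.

v = -0.7500, ω = 1.7500

Δθ = 3.844395 − 2.094395 = 1.750000
ω = Δθ/dt = 1.750000/1.0 = 1.7500
R = Δx/(sin θ' − sin θ) = -0.4286
v = R·ω = -0.4286·1.7500 = -0.7500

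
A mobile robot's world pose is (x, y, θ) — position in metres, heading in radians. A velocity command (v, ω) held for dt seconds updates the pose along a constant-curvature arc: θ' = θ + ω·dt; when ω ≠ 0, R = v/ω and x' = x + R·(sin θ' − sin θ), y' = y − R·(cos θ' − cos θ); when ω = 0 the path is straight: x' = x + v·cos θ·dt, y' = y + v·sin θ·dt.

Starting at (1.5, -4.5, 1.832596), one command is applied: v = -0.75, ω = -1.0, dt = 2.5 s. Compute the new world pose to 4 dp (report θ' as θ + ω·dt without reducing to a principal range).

θ' = 1.8326 + -1.0·2.5 = -0.6674
R = v/ω = -0.75/-1.0 = 0.7500
x' = 1.5 + 0.7500·(sin -0.6674 − sin 1.8326) = 0.3113
y' = -4.5 − 0.7500·(cos -0.6674 − cos 1.8326) = -5.2832

(0.3113, -5.2832, -0.6674)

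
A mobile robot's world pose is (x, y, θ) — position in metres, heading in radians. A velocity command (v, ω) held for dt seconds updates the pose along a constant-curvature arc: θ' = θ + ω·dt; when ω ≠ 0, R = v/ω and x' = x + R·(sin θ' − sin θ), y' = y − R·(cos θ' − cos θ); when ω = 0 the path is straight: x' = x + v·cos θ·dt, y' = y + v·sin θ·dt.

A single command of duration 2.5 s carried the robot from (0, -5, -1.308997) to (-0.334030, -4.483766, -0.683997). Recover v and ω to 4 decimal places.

Δθ = -0.683997 − -1.308997 = 0.625000
ω = Δθ/dt = 0.625000/2.5 = 0.2500
R = −Δy/(cos θ' − cos θ) = -1.0000
v = R·ω = -1.0000·0.2500 = -0.2500

v = -0.2500, ω = 0.2500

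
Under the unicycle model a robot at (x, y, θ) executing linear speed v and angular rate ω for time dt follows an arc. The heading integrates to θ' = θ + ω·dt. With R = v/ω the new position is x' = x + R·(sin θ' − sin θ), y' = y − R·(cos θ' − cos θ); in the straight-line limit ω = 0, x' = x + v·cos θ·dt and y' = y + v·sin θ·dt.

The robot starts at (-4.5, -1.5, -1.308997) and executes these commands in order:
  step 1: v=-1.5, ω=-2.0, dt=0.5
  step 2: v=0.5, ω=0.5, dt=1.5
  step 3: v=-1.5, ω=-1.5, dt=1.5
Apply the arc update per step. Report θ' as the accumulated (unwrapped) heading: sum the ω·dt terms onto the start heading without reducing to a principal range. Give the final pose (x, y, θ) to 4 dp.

(-2.9717, -0.6887, -3.8090)

step 1: θ'=-2.3090 (R=0.7500) → pose (-4.3303, -0.8012, -2.3090)
step 2: θ'=-1.5590 (R=1.0000) → pose (-4.5906, -1.4859, -1.5590)
step 3: θ'=-3.8090 (R=1.0000) → pose (-2.9717, -0.6887, -3.8090)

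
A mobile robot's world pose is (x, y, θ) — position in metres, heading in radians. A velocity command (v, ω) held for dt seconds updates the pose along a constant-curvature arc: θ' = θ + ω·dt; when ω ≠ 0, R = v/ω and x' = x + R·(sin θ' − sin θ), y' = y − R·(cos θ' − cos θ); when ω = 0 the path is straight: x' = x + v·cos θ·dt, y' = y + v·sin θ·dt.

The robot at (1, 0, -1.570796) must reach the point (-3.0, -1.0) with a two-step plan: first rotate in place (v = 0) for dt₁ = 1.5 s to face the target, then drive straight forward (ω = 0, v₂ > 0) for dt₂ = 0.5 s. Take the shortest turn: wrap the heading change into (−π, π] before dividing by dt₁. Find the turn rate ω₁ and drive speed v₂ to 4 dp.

ω₁ = -0.8839, v₂ = 8.2462

heading to target = atan2(-1−0, -3−1) = -2.8966
Δθ = wrap(-2.8966 − -1.5708) = -1.3258; ω₁ = Δθ/dt₁ = -0.8839
distance = √((-3−1)² + (-1−0)²) = 4.1231; v₂ = distance/dt₂ = 8.2462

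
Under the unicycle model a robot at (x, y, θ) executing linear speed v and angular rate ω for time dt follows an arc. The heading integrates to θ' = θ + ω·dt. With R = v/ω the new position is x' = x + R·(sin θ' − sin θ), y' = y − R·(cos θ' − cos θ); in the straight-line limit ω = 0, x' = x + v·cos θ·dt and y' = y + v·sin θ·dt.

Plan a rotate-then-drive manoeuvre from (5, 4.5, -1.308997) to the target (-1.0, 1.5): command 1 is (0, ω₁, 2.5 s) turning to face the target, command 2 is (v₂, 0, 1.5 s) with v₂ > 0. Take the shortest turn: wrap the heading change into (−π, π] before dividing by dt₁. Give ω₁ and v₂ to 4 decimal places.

ω₁ = -0.5476, v₂ = 4.4721

heading to target = atan2(1.5−4.5, -1−5) = -2.6779
Δθ = wrap(-2.6779 − -1.3090) = -1.3689; ω₁ = Δθ/dt₁ = -0.5476
distance = √((-1−5)² + (1.5−4.5)²) = 6.7082; v₂ = distance/dt₂ = 4.4721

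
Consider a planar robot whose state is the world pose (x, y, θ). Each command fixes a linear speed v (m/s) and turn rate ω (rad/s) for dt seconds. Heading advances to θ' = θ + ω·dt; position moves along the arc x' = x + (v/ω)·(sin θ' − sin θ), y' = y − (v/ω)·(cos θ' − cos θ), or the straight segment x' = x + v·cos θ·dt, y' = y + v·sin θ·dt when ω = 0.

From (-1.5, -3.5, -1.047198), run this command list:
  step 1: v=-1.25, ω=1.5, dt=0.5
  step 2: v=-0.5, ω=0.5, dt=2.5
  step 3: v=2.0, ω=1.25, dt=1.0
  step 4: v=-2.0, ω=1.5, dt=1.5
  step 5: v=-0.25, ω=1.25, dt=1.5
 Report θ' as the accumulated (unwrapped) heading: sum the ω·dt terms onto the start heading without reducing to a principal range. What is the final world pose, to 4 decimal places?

(-0.9364, -0.9278, 6.3278)

step 1: θ'=-0.2972 (R=-0.8333) → pose (-1.9777, -3.1199, -0.2972)
step 2: θ'=0.9528 (R=-1.0000) → pose (-3.0855, -3.4966, 0.9528)
step 3: θ'=2.2028 (R=1.6000) → pose (-3.0987, -1.6244, 2.2028)
step 4: θ'=4.4528 (R=-1.3333) → pose (-0.7342, -1.1789, 4.4528)
step 5: θ'=6.3278 (R=-0.2000) → pose (-0.9364, -0.9278, 6.3278)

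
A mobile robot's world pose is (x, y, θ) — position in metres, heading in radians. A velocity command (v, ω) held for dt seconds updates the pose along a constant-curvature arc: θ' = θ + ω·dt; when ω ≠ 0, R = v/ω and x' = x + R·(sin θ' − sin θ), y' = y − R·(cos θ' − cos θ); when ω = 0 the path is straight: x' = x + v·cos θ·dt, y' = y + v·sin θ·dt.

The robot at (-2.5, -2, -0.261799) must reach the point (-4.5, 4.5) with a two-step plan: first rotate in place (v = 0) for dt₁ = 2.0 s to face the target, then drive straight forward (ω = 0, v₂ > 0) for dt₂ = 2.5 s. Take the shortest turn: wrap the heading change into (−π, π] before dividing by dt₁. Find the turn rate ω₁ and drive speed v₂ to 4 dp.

heading to target = atan2(4.5−-2, -4.5−-2.5) = 1.8693
Δθ = wrap(1.8693 − -0.2618) = 2.1311; ω₁ = Δθ/dt₁ = 1.0655
distance = √((-4.5−-2.5)² + (4.5−-2)²) = 6.8007; v₂ = distance/dt₂ = 2.7203

ω₁ = 1.0655, v₂ = 2.7203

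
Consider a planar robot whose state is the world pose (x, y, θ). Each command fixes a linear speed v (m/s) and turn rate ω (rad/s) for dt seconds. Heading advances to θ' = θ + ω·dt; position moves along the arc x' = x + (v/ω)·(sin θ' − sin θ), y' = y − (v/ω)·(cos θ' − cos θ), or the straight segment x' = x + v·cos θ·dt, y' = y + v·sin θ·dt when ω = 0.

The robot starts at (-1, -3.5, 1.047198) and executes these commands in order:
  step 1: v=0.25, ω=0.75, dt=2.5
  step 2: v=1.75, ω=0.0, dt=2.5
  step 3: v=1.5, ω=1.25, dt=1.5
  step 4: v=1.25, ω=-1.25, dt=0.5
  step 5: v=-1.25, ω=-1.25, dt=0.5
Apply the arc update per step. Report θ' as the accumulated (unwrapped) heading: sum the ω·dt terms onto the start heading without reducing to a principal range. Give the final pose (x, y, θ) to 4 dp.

(-6.6189, -3.5231, 3.5472)

step 1: θ'=2.9222 (R=0.3333) → pose (-1.2161, -3.0080, 2.9222)
step 2: θ'=2.9222 (straight) → pose (-5.4863, -2.0558, 2.9222)
step 3: θ'=4.7972 (R=1.2000) → pose (-6.9431, -3.3287, 4.7972)
step 4: θ'=4.1722 (R=-1.0000) → pose (-7.0819, -3.9277, 4.1722)
step 5: θ'=3.5472 (R=1.0000) → pose (-6.6189, -3.5231, 3.5472)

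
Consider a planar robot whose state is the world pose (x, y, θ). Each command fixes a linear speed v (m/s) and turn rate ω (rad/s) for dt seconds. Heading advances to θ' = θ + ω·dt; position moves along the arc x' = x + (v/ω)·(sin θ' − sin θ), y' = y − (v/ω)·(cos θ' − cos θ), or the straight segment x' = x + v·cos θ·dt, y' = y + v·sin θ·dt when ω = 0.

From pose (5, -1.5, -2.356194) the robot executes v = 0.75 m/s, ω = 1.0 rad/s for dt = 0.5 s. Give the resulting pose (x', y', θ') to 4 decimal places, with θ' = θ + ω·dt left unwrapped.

θ' = -2.3562 + 1.0·0.5 = -1.8562
R = v/ω = 0.75/1.0 = 0.7500
x' = 5 + 0.7500·(sin -1.8562 − sin -2.3562) = 4.8107
y' = -1.5 − 0.7500·(cos -1.8562 − cos -2.3562) = -1.8192

(4.8107, -1.8192, -1.8562)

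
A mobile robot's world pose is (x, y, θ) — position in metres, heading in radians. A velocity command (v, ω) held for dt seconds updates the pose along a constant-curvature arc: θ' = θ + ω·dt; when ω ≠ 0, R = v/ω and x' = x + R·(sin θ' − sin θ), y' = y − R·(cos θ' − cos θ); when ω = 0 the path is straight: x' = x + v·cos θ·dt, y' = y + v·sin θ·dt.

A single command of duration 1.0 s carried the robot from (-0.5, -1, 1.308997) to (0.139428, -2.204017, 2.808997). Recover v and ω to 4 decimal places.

Δθ = 2.808997 − 1.308997 = 1.500000
ω = Δθ/dt = 1.500000/1.0 = 1.5000
R = −Δy/(cos θ' − cos θ) = -1.0000
v = R·ω = -1.0000·1.5000 = -1.5000

v = -1.5000, ω = 1.5000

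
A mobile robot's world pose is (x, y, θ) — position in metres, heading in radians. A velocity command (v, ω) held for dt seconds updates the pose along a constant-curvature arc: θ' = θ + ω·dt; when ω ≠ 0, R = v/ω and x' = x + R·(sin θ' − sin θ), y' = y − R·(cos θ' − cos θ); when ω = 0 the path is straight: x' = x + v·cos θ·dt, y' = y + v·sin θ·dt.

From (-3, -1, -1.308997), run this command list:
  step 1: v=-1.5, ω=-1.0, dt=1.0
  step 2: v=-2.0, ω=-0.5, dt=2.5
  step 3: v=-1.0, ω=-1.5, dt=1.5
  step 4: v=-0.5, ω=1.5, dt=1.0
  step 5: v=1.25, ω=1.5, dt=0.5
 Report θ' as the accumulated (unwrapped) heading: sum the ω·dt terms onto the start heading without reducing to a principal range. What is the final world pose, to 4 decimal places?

(1.3708, 0.1671, -3.5590)

step 1: θ'=-2.3090 (R=1.5000) → pose (-2.6606, 0.3977, -2.3090)
step 2: θ'=-3.5590 (R=4.0000) → pose (1.9196, 1.3624, -3.5590)
step 3: θ'=-5.8090 (R=0.6667) → pose (1.9538, 0.1599, -5.8090)
step 4: θ'=-4.3090 (R=-0.3333) → pose (1.7994, -0.2675, -4.3090)
step 5: θ'=-3.5590 (R=0.8333) → pose (1.3708, 0.1671, -3.5590)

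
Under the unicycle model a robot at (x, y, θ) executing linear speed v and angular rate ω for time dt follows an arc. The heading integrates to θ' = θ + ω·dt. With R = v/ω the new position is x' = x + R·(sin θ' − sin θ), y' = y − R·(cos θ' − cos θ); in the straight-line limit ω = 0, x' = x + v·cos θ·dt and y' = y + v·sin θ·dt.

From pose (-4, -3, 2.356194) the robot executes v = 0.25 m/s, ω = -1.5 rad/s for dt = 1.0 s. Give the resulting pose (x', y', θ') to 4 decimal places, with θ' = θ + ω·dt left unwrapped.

θ' = 2.3562 + -1.5·1.0 = 0.8562
R = v/ω = 0.25/-1.5 = -0.1667
x' = -4 + -0.1667·(sin 0.8562 − sin 2.3562) = -4.0080
y' = -3 − -0.1667·(cos 0.8562 − cos 2.3562) = -2.7729

(-4.0080, -2.7729, 0.8562)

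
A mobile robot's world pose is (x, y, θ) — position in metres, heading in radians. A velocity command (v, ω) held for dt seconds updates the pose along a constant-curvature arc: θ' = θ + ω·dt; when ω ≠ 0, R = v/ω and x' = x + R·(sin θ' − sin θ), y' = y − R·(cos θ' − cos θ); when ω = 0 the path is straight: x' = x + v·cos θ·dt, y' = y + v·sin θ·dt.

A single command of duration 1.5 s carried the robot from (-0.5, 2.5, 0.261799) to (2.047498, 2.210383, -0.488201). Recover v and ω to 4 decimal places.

v = 1.7500, ω = -0.5000

Δθ = -0.488201 − 0.261799 = -0.750000
ω = Δθ/dt = -0.750000/1.5 = -0.5000
R = Δx/(sin θ' − sin θ) = -3.5000
v = R·ω = -3.5000·-0.5000 = 1.7500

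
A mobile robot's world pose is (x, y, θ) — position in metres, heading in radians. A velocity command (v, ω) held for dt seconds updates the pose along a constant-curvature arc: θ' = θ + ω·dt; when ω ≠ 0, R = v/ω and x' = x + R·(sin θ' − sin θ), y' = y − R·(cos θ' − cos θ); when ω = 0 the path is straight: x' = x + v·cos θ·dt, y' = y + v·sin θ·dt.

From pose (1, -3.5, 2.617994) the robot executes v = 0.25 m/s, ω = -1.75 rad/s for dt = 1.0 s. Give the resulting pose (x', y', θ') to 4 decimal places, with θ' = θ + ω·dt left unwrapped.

(0.9624, -3.2839, 0.8680)

θ' = 2.6180 + -1.75·1.0 = 0.8680
R = v/ω = 0.25/-1.75 = -0.1429
x' = 1 + -0.1429·(sin 0.8680 − sin 2.6180) = 0.9624
y' = -3.5 − -0.1429·(cos 0.8680 − cos 2.6180) = -3.2839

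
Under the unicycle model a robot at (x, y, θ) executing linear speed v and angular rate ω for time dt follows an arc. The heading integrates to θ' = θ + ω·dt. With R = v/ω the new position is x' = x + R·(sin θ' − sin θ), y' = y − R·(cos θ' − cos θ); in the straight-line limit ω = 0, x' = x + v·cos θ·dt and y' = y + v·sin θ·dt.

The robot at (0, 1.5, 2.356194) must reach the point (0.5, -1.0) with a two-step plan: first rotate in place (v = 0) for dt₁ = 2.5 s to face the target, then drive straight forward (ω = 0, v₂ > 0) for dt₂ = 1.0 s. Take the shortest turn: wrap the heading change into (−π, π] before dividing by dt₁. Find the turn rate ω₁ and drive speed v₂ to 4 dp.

heading to target = atan2(-1−1.5, 0.5−0) = -1.3734
Δθ = wrap(-1.3734 − 2.3562) = 2.5536; ω₁ = Δθ/dt₁ = 1.0214
distance = √((0.5−0)² + (-1−1.5)²) = 2.5495; v₂ = distance/dt₂ = 2.5495

ω₁ = 1.0214, v₂ = 2.5495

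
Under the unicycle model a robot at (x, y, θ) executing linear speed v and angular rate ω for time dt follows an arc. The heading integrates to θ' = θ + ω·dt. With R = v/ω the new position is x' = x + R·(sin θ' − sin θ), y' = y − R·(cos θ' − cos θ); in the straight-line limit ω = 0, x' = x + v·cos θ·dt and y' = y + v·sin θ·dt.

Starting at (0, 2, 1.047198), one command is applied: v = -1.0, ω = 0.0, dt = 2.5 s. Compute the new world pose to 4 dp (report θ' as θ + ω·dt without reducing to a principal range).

(-1.2500, -0.1651, 1.0472)

θ' = 1.0472 + 0.0·2.5 = 1.0472
ω = 0 → straight: x' = 0 + -1.0·cos(1.0472)·2.5 = -1.2500
y' = 2 + -1.0·sin(1.0472)·2.5 = -0.1651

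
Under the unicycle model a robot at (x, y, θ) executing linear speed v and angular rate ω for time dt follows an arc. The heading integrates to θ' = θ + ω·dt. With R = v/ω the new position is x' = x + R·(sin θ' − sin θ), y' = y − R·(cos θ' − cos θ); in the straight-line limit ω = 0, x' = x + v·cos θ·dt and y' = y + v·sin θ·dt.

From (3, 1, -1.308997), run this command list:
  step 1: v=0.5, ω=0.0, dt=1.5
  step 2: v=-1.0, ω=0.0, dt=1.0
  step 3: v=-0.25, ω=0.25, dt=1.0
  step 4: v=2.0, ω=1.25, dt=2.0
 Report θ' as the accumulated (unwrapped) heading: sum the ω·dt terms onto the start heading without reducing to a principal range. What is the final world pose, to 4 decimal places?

(5.8228, 2.0489, 1.4410)

step 1: θ'=-1.3090 (straight) → pose (3.1941, 0.2756, -1.3090)
step 2: θ'=-1.3090 (straight) → pose (2.9353, 1.2415, -1.3090)
step 3: θ'=-1.0590 (R=-1.0000) → pose (2.8412, 1.4724, -1.0590)
step 4: θ'=1.4410 (R=1.6000) → pose (5.8228, 2.0489, 1.4410)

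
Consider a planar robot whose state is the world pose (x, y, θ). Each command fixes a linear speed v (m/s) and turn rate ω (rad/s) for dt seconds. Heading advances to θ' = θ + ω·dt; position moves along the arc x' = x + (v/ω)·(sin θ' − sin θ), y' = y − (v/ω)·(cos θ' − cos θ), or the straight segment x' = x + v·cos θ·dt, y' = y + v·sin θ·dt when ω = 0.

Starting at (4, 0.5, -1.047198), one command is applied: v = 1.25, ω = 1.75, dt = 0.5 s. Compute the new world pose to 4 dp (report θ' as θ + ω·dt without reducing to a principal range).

θ' = -1.0472 + 1.75·0.5 = -0.1722
R = v/ω = 1.25/1.75 = 0.7143
x' = 4 + 0.7143·(sin -0.1722 − sin -1.0472) = 4.4962
y' = 0.5 − 0.7143·(cos -0.1722 − cos -1.0472) = 0.1534

(4.4962, 0.1534, -0.1722)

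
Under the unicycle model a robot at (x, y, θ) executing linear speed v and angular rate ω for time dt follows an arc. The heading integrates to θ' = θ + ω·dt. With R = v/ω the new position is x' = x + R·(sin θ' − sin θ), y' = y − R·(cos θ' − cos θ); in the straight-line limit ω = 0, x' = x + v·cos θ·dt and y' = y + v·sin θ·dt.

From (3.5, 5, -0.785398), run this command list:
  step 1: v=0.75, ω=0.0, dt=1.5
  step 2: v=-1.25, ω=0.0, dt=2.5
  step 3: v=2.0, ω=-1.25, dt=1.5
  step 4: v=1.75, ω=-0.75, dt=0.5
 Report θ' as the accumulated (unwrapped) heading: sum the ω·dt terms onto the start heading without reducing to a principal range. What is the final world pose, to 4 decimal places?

(0.8623, 3.6127, -3.0354)

step 1: θ'=-0.7854 (straight) → pose (4.2955, 4.2045, -0.7854)
step 2: θ'=-0.7854 (straight) → pose (2.0858, 6.4142, -0.7854)
step 3: θ'=-2.6604 (R=-1.6000) → pose (1.6950, 3.8645, -2.6604)
step 4: θ'=-3.0354 (R=-2.3333) → pose (0.8623, 3.6127, -3.0354)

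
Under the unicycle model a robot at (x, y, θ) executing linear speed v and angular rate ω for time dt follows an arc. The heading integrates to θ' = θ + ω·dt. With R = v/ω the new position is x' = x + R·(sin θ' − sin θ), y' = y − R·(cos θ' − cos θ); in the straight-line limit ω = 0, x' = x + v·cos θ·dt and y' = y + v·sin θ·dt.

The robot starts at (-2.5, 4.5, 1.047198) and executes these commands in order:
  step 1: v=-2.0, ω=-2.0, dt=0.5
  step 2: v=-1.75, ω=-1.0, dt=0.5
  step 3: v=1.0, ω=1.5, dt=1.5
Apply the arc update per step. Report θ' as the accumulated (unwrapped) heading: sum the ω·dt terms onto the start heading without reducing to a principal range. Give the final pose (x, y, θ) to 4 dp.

step 1: θ'=0.0472 (R=1.0000) → pose (-3.3188, 4.0011, 0.0472)
step 2: θ'=-0.4528 (R=1.7500) → pose (-4.1670, 4.1755, -0.4528)
step 3: θ'=1.7972 (R=0.6667) → pose (-3.2257, 4.9247, 1.7972)

(-3.2257, 4.9247, 1.7972)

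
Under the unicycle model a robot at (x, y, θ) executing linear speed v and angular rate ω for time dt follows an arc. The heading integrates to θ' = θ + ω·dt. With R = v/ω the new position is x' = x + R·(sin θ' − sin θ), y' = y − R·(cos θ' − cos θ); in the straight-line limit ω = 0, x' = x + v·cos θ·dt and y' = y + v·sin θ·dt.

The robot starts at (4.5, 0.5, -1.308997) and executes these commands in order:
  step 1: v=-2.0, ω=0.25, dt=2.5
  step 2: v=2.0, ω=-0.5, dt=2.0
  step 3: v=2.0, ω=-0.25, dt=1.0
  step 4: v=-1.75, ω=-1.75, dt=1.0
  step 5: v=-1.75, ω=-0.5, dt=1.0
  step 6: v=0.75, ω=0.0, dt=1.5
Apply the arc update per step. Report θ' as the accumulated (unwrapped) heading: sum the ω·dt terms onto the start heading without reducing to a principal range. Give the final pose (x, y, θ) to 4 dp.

(4.9037, -0.6210, -4.1840)

step 1: θ'=-0.6840 (R=-8.0000) → pose (1.8278, 4.6299, -0.6840)
step 2: θ'=-1.6840 (R=-4.0000) → pose (3.2746, 1.0778, -1.6840)
step 3: θ'=-1.9340 (R=-8.0000) → pose (2.8039, -0.8606, -1.9340)
step 4: θ'=-3.6840 (R=1.0000) → pose (4.2549, -0.3594, -3.6840)
step 5: θ'=-4.1840 (R=3.5000) → pose (5.4708, -1.5926, -4.1840)
step 6: θ'=-4.1840 (straight) → pose (4.9037, -0.6210, -4.1840)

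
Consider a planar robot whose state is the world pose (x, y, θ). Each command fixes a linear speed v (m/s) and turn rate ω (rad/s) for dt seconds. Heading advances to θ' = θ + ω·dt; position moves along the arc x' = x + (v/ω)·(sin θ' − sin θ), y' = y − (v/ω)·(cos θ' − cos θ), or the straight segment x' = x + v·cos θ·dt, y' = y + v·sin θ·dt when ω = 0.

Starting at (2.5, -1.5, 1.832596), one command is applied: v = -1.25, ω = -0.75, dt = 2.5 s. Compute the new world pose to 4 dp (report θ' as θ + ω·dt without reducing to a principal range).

(0.8195, -3.5965, -0.0424)

θ' = 1.8326 + -0.75·2.5 = -0.0424
R = v/ω = -1.25/-0.75 = 1.6667
x' = 2.5 + 1.6667·(sin -0.0424 − sin 1.8326) = 0.8195
y' = -1.5 − 1.6667·(cos -0.0424 − cos 1.8326) = -3.5965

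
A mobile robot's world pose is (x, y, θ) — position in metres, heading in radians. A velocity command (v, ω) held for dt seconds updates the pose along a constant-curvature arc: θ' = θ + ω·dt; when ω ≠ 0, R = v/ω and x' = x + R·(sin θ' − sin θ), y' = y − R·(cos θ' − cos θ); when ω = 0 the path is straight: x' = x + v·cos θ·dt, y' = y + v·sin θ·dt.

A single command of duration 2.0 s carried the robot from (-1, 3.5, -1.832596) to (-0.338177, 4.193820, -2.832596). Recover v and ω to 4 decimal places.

v = -0.5000, ω = -0.5000

Δθ = -2.832596 − -1.832596 = -1.000000
ω = Δθ/dt = -1.000000/2.0 = -0.5000
R = −Δy/(cos θ' − cos θ) = 1.0000
v = R·ω = 1.0000·-0.5000 = -0.5000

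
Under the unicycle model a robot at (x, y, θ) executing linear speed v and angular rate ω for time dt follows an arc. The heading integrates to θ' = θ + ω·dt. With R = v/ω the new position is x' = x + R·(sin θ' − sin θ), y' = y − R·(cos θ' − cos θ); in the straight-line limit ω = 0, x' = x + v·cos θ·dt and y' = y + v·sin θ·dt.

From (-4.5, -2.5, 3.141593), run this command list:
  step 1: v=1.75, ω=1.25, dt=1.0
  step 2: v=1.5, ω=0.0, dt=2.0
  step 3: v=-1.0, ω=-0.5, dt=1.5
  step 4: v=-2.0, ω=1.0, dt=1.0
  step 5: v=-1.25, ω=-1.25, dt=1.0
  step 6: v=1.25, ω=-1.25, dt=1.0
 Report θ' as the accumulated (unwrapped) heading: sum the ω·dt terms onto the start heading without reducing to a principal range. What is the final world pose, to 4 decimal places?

step 1: θ'=4.3916 (R=1.4000) → pose (-5.8286, -3.4585, 4.3916)
step 2: θ'=4.3916 (straight) → pose (-6.7745, -6.3055, 4.3916)
step 3: θ'=3.6416 (R=2.0000) → pose (-5.8354, -5.1810, 3.6416)
step 4: θ'=4.6416 (R=-2.0000) → pose (-4.7993, -3.5673, 4.6416)
step 5: θ'=3.3916 (R=1.0000) → pose (-4.0492, -2.6691, 3.3916)
step 6: θ'=2.1416 (R=-1.0000) → pose (-5.1381, -2.2405, 2.1416)

(-5.1381, -2.2405, 2.1416)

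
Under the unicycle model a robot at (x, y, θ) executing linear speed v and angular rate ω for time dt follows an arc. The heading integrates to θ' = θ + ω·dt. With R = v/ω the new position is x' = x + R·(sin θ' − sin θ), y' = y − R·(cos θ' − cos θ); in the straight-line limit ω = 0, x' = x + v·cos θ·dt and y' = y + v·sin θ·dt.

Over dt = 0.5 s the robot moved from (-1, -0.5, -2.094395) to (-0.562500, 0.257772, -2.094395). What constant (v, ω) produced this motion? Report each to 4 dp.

v = -1.7500, ω = 0.0000

Δθ = -2.094395 − -2.094395 = 0.000000
ω = Δθ/dt = 0.000000/0.5 = 0.0000
ω = 0 → v = (Δx·cos θ + Δy·sin θ)/dt = -1.7500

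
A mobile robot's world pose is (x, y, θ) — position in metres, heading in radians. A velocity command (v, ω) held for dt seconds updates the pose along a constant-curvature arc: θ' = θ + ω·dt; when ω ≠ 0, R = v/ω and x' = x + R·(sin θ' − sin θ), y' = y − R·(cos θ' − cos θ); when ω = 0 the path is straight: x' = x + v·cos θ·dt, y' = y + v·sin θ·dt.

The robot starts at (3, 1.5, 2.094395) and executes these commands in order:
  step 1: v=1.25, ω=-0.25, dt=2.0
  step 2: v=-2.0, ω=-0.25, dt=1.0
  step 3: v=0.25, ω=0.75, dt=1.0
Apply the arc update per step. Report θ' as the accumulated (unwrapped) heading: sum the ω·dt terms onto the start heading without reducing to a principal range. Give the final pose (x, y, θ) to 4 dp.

step 1: θ'=1.5944 (R=-5.0000) → pose (2.3315, 3.8820, 1.5944)
step 2: θ'=1.3444 (R=8.0000) → pose (2.1296, 1.8975, 1.3444)
step 3: θ'=2.0944 (R=0.3333) → pose (2.0934, 2.1390, 2.0944)

(2.0934, 2.1390, 2.0944)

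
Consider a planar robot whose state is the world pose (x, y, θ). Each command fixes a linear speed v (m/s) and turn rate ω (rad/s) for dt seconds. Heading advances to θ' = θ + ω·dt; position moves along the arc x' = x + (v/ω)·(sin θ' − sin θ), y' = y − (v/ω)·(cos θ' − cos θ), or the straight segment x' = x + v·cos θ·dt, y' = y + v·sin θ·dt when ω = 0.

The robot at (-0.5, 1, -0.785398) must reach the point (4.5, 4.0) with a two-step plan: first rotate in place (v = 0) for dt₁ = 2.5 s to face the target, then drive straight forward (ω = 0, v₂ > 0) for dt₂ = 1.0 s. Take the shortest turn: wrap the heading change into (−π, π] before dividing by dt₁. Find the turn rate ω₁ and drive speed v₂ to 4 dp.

ω₁ = 0.5303, v₂ = 5.8310

heading to target = atan2(4−1, 4.5−-0.5) = 0.5404
Δθ = wrap(0.5404 − -0.7854) = 1.3258; ω₁ = Δθ/dt₁ = 0.5303
distance = √((4.5−-0.5)² + (4−1)²) = 5.8310; v₂ = distance/dt₂ = 5.8310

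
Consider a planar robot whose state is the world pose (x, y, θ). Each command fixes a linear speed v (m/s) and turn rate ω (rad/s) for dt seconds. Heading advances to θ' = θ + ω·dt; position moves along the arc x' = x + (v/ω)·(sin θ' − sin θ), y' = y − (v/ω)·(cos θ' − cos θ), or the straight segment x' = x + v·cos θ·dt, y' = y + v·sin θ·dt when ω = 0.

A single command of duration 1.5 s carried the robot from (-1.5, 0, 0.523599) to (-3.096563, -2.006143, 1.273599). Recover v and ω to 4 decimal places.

Δθ = 1.273599 − 0.523599 = 0.750000
ω = Δθ/dt = 0.750000/1.5 = 0.5000
R = −Δy/(cos θ' − cos θ) = -3.5000
v = R·ω = -3.5000·0.5000 = -1.7500

v = -1.7500, ω = 0.5000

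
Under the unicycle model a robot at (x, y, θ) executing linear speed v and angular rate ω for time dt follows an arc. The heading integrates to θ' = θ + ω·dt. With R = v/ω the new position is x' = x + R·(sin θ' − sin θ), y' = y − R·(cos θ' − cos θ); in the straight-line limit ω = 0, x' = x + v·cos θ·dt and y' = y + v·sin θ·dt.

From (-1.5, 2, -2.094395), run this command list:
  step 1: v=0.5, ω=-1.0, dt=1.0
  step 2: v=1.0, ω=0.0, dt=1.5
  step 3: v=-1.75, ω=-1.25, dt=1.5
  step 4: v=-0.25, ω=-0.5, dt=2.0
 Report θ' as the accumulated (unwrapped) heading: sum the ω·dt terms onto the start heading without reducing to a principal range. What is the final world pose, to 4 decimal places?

step 1: θ'=-3.0944 (R=-0.5000) → pose (-1.9094, 1.7506, -3.0944)
step 2: θ'=-3.0944 (straight) → pose (-3.4078, 1.6798, -3.0944)
step 3: θ'=-4.9694 (R=1.4000) → pose (-1.9877, -0.0745, -4.9694)
step 4: θ'=-5.9694 (R=0.5000) → pose (-2.3169, -0.4230, -5.9694)

(-2.3169, -0.4230, -5.9694)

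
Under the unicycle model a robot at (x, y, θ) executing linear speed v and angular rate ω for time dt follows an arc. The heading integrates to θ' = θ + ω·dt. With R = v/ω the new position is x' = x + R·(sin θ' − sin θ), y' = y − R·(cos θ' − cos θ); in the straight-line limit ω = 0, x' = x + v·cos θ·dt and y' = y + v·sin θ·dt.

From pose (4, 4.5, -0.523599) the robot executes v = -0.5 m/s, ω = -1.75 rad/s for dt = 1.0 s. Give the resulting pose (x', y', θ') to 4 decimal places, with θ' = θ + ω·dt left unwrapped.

θ' = -0.5236 + -1.75·1.0 = -2.2736
R = v/ω = -0.5/-1.75 = 0.2857
x' = 4 + 0.2857·(sin -2.2736 − sin -0.5236) = 3.9248
y' = 4.5 − 0.2857·(cos -2.2736 − cos -0.5236) = 4.9321

(3.9248, 4.9321, -2.2736)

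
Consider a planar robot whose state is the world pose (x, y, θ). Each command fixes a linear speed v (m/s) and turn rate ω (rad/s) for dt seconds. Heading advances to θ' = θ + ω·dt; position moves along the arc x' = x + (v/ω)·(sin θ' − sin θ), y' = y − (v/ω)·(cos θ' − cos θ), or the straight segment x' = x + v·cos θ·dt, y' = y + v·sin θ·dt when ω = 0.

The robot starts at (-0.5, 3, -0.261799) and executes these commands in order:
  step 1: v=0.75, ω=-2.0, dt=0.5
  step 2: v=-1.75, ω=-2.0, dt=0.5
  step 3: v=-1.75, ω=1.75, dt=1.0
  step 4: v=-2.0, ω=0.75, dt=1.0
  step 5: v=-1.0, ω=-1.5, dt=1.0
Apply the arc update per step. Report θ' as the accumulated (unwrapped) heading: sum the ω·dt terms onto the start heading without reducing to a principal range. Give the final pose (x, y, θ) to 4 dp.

step 1: θ'=-1.2618 (R=-0.3750) → pose (-0.2398, 2.7518, -1.2618)
step 2: θ'=-2.2618 (R=0.8750) → pose (-0.0805, 3.5756, -2.2618)
step 3: θ'=-0.5118 (R=-1.0000) → pose (-0.3614, 5.0847, -0.5118)
step 4: θ'=0.2382 (R=-2.6667) → pose (-2.2966, 5.3511, 0.2382)
step 5: θ'=-1.2618 (R=0.6667) → pose (-3.0890, 5.7962, -1.2618)

(-3.0890, 5.7962, -1.2618)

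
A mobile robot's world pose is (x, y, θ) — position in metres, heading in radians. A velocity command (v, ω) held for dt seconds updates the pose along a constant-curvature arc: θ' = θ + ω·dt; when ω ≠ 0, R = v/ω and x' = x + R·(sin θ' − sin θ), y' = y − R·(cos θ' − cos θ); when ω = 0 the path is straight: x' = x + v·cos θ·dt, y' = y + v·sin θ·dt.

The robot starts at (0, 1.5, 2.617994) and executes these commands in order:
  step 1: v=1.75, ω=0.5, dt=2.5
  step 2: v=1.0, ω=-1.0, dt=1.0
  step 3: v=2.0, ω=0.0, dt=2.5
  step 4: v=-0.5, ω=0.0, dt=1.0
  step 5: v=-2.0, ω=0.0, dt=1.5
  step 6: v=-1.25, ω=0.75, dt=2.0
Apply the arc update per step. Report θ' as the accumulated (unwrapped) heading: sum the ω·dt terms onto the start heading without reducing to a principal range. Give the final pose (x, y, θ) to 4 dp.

(-4.4341, 2.3174, 4.3680)

step 1: θ'=3.8680 (R=3.5000) → pose (-4.0746, 1.0854, 3.8680)
step 2: θ'=2.8680 (R=-1.0000) → pose (-5.0090, 0.8702, 2.8680)
step 3: θ'=2.8680 (straight) → pose (-9.8230, 2.2212, 2.8680)
step 4: θ'=2.8680 (straight) → pose (-9.3416, 2.0861, 2.8680)
step 5: θ'=2.8680 (straight) → pose (-6.4532, 1.2755, 2.8680)
step 6: θ'=4.3680 (R=-1.6667) → pose (-4.4341, 2.3174, 4.3680)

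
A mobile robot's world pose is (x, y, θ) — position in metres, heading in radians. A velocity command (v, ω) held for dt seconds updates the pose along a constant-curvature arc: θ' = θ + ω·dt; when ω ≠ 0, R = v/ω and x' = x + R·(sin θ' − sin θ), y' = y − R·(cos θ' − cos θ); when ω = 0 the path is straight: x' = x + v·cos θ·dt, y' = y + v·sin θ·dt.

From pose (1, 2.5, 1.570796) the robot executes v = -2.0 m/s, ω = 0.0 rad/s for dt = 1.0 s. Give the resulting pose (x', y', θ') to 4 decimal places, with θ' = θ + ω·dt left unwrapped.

θ' = 1.5708 + 0.0·1.0 = 1.5708
ω = 0 → straight: x' = 1 + -2.0·cos(1.5708)·1.0 = 1.0000
y' = 2.5 + -2.0·sin(1.5708)·1.0 = 0.5000

(1.0000, 0.5000, 1.5708)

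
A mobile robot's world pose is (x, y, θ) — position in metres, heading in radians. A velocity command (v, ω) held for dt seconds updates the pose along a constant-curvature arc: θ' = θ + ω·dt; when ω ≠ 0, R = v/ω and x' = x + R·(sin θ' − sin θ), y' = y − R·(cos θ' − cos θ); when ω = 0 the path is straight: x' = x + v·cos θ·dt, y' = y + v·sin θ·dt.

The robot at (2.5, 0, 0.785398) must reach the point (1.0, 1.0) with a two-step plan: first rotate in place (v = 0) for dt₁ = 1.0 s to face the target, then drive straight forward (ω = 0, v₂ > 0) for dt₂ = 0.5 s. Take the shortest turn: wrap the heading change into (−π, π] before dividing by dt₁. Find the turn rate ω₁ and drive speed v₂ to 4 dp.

heading to target = atan2(1−0, 1−2.5) = 2.5536
Δθ = wrap(2.5536 − 0.7854) = 1.7682; ω₁ = Δθ/dt₁ = 1.7682
distance = √((1−2.5)² + (1−0)²) = 1.8028; v₂ = distance/dt₂ = 3.6056

ω₁ = 1.7682, v₂ = 3.6056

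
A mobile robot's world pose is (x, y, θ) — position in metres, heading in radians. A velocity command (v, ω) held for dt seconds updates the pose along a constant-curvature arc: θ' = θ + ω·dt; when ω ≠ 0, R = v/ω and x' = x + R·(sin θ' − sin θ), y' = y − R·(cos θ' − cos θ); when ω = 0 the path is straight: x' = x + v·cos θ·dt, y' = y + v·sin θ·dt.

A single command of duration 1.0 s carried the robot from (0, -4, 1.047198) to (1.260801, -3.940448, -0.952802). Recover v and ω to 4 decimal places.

Δθ = -0.952802 − 1.047198 = -2.000000
ω = Δθ/dt = -2.000000/1.0 = -2.0000
R = Δx/(sin θ' − sin θ) = -0.7500
v = R·ω = -0.7500·-2.0000 = 1.5000

v = 1.5000, ω = -2.0000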